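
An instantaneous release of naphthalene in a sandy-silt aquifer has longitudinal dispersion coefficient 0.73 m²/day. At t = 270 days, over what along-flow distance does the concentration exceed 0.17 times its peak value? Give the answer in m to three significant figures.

The plume is Gaussian with σ = √(2Dt) = √(2 × 0.73 × 270) = 19.85 m.
C/C_peak = exp(−Δx²/(2σ²)) = 0.17 ⇒ Δx = σ·√(−2 ln 0.17) = 19.85 × 1.883 = 37.38 m.
Width = 2Δx = 74.8 m.

74.8 m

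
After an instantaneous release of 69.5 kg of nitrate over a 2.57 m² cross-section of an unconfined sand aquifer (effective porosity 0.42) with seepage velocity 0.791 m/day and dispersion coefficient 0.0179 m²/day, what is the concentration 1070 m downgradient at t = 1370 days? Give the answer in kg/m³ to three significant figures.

For an instantaneous plane source, C(x,t) = M/(n_e·A·√(4πDt)) · exp(−(x−vt)²/(4Dt)), with n_e·A the pore (flow) area.
Plume center vt = 0.791 × 1370 = 1083.67 m, so the well at 1070 m is 13.67 m upgradient of the peak.
√(4πDt) = 17.55 m, giving peak height M/(n_e·A·√(4πDt)) = 69.5/(0.42 × 2.57 × 17.55) = 3.669 kg/m³.
(x−vt)²/(4Dt) = (-13.67)²/(4 × 0.0179 × 1370) = 1.905; exp(−1.905) = 0.1488.
C = 3.669 × 0.1488 = 0.546 kg/m³.

0.546 kg/m³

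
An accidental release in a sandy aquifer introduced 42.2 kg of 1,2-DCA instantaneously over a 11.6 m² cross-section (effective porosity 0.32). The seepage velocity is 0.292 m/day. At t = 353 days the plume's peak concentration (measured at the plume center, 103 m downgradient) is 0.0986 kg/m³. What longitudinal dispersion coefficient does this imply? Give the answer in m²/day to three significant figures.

At the plume center C_max = M/(n_e·A·√(4πDt)), so D = M²/(4πt·(n_e·A·C_max)²).
n_e·A·C_max = 0.32 × 11.6 × 0.0986 = 0.3660 kg/m.
D = 42.2²/(4π × 353 × 0.3660²) = 3.00 m²/day.

3.00 m²/day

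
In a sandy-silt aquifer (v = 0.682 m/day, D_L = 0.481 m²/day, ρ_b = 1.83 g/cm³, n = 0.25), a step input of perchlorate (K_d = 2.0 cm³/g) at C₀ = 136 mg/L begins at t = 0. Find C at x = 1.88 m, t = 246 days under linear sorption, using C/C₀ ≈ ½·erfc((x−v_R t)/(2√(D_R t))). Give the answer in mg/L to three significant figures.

134 mg/L

Retardation factor R = 1 + ρ_b·K_d/n = 1 + 1.83 × 2.0/0.25 = 15.64.
Sorption retards both mechanisms: v_R = v/R = 0.04361 m/day, D_R = D/R = 0.03075 m²/day.
v_R·t = 0.04361 × 246 = 10.72806 m; 2√(D_R t) = 5.501 m; argument = (1.88 − 10.72806)/5.501 = -1.608.
C = C₀ × ½·erfc(-1.608) = 136 × 0.9885 = 134 mg/L.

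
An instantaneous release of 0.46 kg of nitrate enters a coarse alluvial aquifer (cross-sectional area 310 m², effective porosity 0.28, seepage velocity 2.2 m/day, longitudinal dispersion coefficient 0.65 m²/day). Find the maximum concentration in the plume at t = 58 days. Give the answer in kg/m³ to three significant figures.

0.000243 kg/m³

The peak of an instantaneous 1D plume sits at x = vt; there the Gaussian factor is 1 and C_max = M/(n_e·A·√(4πDt)), where n_e·A is the pore area the mass is dissolved in.
√(4πDt) = √(4π × 0.65 × 58) = 21.77 m, so C_max = 0.46/(0.28 × 310 × 21.77) = 0.000243 kg/m³.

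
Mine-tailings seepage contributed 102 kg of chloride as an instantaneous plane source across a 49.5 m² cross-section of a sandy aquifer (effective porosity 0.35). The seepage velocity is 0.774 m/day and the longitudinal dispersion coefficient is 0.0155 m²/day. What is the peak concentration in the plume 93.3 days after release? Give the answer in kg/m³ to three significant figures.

1.38 kg/m³

The peak of an instantaneous 1D plume sits at x = vt; there the Gaussian factor is 1 and C_max = M/(n_e·A·√(4πDt)), where n_e·A is the pore area the mass is dissolved in.
√(4πDt) = √(4π × 0.0155 × 93.3) = 4.263 m, so C_max = 102/(0.35 × 49.5 × 4.263) = 1.38 kg/m³.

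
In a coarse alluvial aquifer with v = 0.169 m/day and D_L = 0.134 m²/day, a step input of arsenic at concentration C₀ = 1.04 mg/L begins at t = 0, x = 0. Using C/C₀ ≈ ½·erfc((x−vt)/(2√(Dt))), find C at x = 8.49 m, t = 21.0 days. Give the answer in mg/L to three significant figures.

0.0194 mg/L

For a continuous step input, C/C₀ ≈ ½·erfc((x−vt)/(2√(Dt))).
vt = 0.169 × 21.0 = 3.549 m and 2√(Dt) = 2√(0.134 × 21.0) = 3.355 m.
Argument (x−vt)/(2√(Dt)) = (8.49 − 3.549)/3.355 = 1.473; ½·erfc(1.473) = 0.01862.
C = 1.04 × 0.01862 = 0.0194 mg/L.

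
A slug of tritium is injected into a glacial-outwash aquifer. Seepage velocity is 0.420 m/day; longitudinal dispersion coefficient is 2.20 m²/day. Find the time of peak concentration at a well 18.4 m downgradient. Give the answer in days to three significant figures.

For the 1D instantaneous-source solution, setting ∂C/∂t = 0 at fixed x gives v²t² + 2Dt − x² = 0, so t = (√(D² + v²x²) − D)/v².
√(D² + v²x²) = √(2.20² + 0.420² × 18.4²) = 8.035; v² = 0.1764.
t = (8.035 − 2.20)/0.1764 = 33.1 days (vs. the pure-advection estimate x/v = 43.8 d).

33.1 days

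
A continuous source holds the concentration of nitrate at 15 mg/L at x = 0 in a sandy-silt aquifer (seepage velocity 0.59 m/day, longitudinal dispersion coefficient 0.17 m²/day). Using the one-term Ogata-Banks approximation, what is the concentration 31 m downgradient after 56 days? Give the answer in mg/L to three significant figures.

For a continuous step input, C/C₀ ≈ ½·erfc((x−vt)/(2√(Dt))).
vt = 0.59 × 56 = 33.04 m and 2√(Dt) = 2√(0.17 × 56) = 6.171 m.
Argument (x−vt)/(2√(Dt)) = (31 − 33.04)/6.171 = -0.3306; ½·erfc(-0.3306) = 0.6799.
C = 15 × 0.6799 = 10.2 mg/L.

10.2 mg/L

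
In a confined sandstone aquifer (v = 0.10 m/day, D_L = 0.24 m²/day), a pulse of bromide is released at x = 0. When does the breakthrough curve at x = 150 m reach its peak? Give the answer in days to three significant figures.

For the 1D instantaneous-source solution, setting ∂C/∂t = 0 at fixed x gives v²t² + 2Dt − x² = 0, so t = (√(D² + v²x²) − D)/v².
√(D² + v²x²) = √(0.24² + 0.10² × 150²) = 15.00; v² = 0.01.
t = (15.00 − 0.24)/0.01 = 1480 days (vs. the pure-advection estimate x/v = 1500 d).

1480 days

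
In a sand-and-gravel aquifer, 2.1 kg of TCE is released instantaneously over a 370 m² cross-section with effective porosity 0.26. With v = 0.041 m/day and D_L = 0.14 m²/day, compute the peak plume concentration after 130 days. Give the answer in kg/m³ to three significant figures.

The peak of an instantaneous 1D plume sits at x = vt; there the Gaussian factor is 1 and C_max = M/(n_e·A·√(4πDt)), where n_e·A is the pore area the mass is dissolved in.
√(4πDt) = √(4π × 0.14 × 130) = 15.12 m, so C_max = 2.1/(0.26 × 370 × 15.12) = 0.00144 kg/m³.

0.00144 kg/m³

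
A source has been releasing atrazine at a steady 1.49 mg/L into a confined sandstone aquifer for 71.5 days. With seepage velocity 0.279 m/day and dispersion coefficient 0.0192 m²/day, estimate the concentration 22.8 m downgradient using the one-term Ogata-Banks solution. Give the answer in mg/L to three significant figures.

For a continuous step input, C/C₀ ≈ ½·erfc((x−vt)/(2√(Dt))).
vt = 0.279 × 71.5 = 19.9485 m and 2√(Dt) = 2√(0.0192 × 71.5) = 2.343 m.
Argument (x−vt)/(2√(Dt)) = (22.8 − 19.9485)/2.343 = 1.217; ½·erfc(1.217) = 0.04262.
C = 1.49 × 0.04262 = 0.0635 mg/L.

0.0635 mg/L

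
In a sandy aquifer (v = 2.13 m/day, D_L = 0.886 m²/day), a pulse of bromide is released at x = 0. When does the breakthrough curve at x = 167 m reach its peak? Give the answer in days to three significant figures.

78.2 days

For the 1D instantaneous-source solution, setting ∂C/∂t = 0 at fixed x gives v²t² + 2Dt − x² = 0, so t = (√(D² + v²x²) − D)/v².
√(D² + v²x²) = √(0.886² + 2.13² × 167²) = 355.7; v² = 4.5369.
t = (355.7 − 0.886)/4.5369 = 78.2 days (vs. the pure-advection estimate x/v = 78.4 d).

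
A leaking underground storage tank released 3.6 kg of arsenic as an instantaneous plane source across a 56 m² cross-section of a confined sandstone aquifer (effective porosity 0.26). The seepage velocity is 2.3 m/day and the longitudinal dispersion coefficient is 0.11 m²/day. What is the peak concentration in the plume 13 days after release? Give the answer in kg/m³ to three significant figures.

0.0583 kg/m³

The peak of an instantaneous 1D plume sits at x = vt; there the Gaussian factor is 1 and C_max = M/(n_e·A·√(4πDt)), where n_e·A is the pore area the mass is dissolved in.
√(4πDt) = √(4π × 0.11 × 13) = 4.239 m, so C_max = 3.6/(0.26 × 56 × 4.239) = 0.0583 kg/m³.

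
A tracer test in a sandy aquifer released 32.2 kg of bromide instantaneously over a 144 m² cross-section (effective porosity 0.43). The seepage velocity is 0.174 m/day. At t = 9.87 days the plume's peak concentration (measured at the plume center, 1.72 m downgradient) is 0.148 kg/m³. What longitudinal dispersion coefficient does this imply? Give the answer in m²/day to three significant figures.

At the plume center C_max = M/(n_e·A·√(4πDt)), so D = M²/(4πt·(n_e·A·C_max)²).
n_e·A·C_max = 0.43 × 144 × 0.148 = 9.164 kg/m.
D = 32.2²/(4π × 9.87 × 9.164²) = 0.0995 m²/day.

0.0995 m²/day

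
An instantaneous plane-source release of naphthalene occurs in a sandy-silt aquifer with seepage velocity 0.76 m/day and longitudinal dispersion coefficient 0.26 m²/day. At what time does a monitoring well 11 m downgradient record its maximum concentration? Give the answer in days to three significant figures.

For the 1D instantaneous-source solution, setting ∂C/∂t = 0 at fixed x gives v²t² + 2Dt − x² = 0, so t = (√(D² + v²x²) − D)/v².
√(D² + v²x²) = √(0.26² + 0.76² × 11²) = 8.364; v² = 0.5776.
t = (8.364 − 0.26)/0.5776 = 14.0 days (vs. the pure-advection estimate x/v = 14.5 d).

14.0 days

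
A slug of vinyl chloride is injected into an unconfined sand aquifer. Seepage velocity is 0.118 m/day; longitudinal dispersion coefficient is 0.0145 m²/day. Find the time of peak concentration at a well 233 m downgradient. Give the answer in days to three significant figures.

For the 1D instantaneous-source solution, setting ∂C/∂t = 0 at fixed x gives v²t² + 2Dt − x² = 0, so t = (√(D² + v²x²) − D)/v².
√(D² + v²x²) = √(0.0145² + 0.118² × 233²) = 27.49; v² = 0.013924.
t = (27.49 − 0.0145)/0.013924 = 1970 days (vs. the pure-advection estimate x/v = 1970 d).

1970 days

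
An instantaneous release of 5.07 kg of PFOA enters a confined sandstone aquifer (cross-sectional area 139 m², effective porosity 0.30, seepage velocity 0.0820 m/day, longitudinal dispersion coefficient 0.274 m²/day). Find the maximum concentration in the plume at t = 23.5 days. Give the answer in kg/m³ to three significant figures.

0.0135 kg/m³

The peak of an instantaneous 1D plume sits at x = vt; there the Gaussian factor is 1 and C_max = M/(n_e·A·√(4πDt)), where n_e·A is the pore area the mass is dissolved in.
√(4πDt) = √(4π × 0.274 × 23.5) = 8.995 m, so C_max = 5.07/(0.30 × 139 × 8.995) = 0.0135 kg/m³.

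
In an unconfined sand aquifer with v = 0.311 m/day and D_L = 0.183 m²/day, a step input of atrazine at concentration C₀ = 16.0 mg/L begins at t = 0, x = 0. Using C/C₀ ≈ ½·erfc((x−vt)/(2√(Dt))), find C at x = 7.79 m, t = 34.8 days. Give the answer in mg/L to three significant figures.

12.8 mg/L

For a continuous step input, C/C₀ ≈ ½·erfc((x−vt)/(2√(Dt))).
vt = 0.311 × 34.8 = 10.8228 m and 2√(Dt) = 2√(0.183 × 34.8) = 5.047 m.
Argument (x−vt)/(2√(Dt)) = (7.79 − 10.8228)/5.047 = -0.6009; ½·erfc(-0.6009) = 0.8023.
C = 16.0 × 0.8023 = 12.8 mg/L.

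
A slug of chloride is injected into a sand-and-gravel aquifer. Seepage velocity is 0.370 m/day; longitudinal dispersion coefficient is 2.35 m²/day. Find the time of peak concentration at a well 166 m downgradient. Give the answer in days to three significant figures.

432 days

For the 1D instantaneous-source solution, setting ∂C/∂t = 0 at fixed x gives v²t² + 2Dt − x² = 0, so t = (√(D² + v²x²) − D)/v².
√(D² + v²x²) = √(2.35² + 0.370² × 166²) = 61.46; v² = 0.1369.
t = (61.46 − 2.35)/0.1369 = 432 days (vs. the pure-advection estimate x/v = 449 d).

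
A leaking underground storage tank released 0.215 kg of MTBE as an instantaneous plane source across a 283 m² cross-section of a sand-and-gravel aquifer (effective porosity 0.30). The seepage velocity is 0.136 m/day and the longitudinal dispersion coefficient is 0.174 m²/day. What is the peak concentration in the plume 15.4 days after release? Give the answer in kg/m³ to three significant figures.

0.000436 kg/m³

The peak of an instantaneous 1D plume sits at x = vt; there the Gaussian factor is 1 and C_max = M/(n_e·A·√(4πDt)), where n_e·A is the pore area the mass is dissolved in.
√(4πDt) = √(4π × 0.174 × 15.4) = 5.803 m, so C_max = 0.215/(0.30 × 283 × 5.803) = 0.000436 kg/m³.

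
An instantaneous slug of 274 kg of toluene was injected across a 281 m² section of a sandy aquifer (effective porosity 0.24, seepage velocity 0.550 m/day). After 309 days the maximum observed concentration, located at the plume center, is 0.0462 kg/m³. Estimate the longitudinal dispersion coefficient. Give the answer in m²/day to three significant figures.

At the plume center C_max = M/(n_e·A·√(4πDt)), so D = M²/(4πt·(n_e·A·C_max)²).
n_e·A·C_max = 0.24 × 281 × 0.0462 = 3.116 kg/m.
D = 274²/(4π × 309 × 3.116²) = 1.99 m²/day.

1.99 m²/day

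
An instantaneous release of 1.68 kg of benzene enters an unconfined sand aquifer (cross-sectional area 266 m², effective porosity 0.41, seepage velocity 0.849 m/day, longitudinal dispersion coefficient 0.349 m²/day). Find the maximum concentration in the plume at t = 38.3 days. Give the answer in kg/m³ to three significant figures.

The peak of an instantaneous 1D plume sits at x = vt; there the Gaussian factor is 1 and C_max = M/(n_e·A·√(4πDt)), where n_e·A is the pore area the mass is dissolved in.
√(4πDt) = √(4π × 0.349 × 38.3) = 12.96 m, so C_max = 1.68/(0.41 × 266 × 12.96) = 0.00119 kg/m³.

0.00119 kg/m³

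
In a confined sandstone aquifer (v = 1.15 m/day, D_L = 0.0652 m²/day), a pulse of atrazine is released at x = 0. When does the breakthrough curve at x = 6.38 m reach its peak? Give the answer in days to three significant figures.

For the 1D instantaneous-source solution, setting ∂C/∂t = 0 at fixed x gives v²t² + 2Dt − x² = 0, so t = (√(D² + v²x²) − D)/v².
√(D² + v²x²) = √(0.0652² + 1.15² × 6.38²) = 7.337; v² = 1.3225.
t = (7.337 − 0.0652)/1.3225 = 5.50 days (vs. the pure-advection estimate x/v = 5.55 d).

5.50 days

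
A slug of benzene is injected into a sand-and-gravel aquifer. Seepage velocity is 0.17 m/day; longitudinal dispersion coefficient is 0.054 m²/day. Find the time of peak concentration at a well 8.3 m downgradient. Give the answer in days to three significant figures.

For the 1D instantaneous-source solution, setting ∂C/∂t = 0 at fixed x gives v²t² + 2Dt − x² = 0, so t = (√(D² + v²x²) − D)/v².
√(D² + v²x²) = √(0.054² + 0.17² × 8.3²) = 1.412; v² = 0.0289.
t = (1.412 − 0.054)/0.0289 = 47.0 days (vs. the pure-advection estimate x/v = 48.8 d).

47.0 days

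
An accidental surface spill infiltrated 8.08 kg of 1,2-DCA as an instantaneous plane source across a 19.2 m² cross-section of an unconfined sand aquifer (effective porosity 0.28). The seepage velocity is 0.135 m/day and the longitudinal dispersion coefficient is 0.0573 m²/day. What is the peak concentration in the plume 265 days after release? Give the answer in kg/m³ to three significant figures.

0.109 kg/m³

The peak of an instantaneous 1D plume sits at x = vt; there the Gaussian factor is 1 and C_max = M/(n_e·A·√(4πDt)), where n_e·A is the pore area the mass is dissolved in.
√(4πDt) = √(4π × 0.0573 × 265) = 13.81 m, so C_max = 8.08/(0.28 × 19.2 × 13.81) = 0.109 kg/m³.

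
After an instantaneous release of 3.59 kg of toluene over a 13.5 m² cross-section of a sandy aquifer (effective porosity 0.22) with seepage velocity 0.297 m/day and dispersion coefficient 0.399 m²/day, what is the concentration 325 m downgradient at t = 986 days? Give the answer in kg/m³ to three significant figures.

0.00891 kg/m³

For an instantaneous plane source, C(x,t) = M/(n_e·A·√(4πDt)) · exp(−(x−vt)²/(4Dt)), with n_e·A the pore (flow) area.
Plume center vt = 0.297 × 986 = 292.842 m, so the well at 325 m is 32.158 m downgradient of the peak.
√(4πDt) = 70.31 m, giving peak height M/(n_e·A·√(4πDt)) = 3.59/(0.22 × 13.5 × 70.31) = 0.01719 kg/m³.
(x−vt)²/(4Dt) = (32.158)²/(4 × 0.399 × 986) = 0.6572; exp(−0.6572) = 0.5183.
C = 0.01719 × 0.5183 = 0.00891 kg/m³.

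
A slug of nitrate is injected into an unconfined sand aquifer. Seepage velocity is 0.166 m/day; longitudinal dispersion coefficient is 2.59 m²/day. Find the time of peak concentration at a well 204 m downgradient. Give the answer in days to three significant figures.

1140 days

For the 1D instantaneous-source solution, setting ∂C/∂t = 0 at fixed x gives v²t² + 2Dt − x² = 0, so t = (√(D² + v²x²) − D)/v².
√(D² + v²x²) = √(2.59² + 0.166² × 204²) = 33.96; v² = 0.027556.
t = (33.96 − 2.59)/0.027556 = 1140 days (vs. the pure-advection estimate x/v = 1230 d).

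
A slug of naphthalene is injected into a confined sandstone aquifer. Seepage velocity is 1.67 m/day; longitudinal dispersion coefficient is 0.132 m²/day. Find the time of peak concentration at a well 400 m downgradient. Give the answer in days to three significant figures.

For the 1D instantaneous-source solution, setting ∂C/∂t = 0 at fixed x gives v²t² + 2Dt − x² = 0, so t = (√(D² + v²x²) − D)/v².
√(D² + v²x²) = √(0.132² + 1.67² × 400²) = 668.0; v² = 2.7889.
t = (668.0 − 0.132)/2.7889 = 239 days (vs. the pure-advection estimate x/v = 240 d).

239 days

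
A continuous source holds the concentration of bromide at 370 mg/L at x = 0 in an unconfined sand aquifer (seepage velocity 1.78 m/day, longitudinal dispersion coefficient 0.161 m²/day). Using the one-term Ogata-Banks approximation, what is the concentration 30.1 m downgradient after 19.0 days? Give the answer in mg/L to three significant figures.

345 mg/L

For a continuous step input, C/C₀ ≈ ½·erfc((x−vt)/(2√(Dt))).
vt = 1.78 × 19.0 = 33.82 m and 2√(Dt) = 2√(0.161 × 19.0) = 3.498 m.
Argument (x−vt)/(2√(Dt)) = (30.1 − 33.82)/3.498 = -1.063; ½·erfc(-1.063) = 0.9336.
C = 370 × 0.9336 = 345 mg/L.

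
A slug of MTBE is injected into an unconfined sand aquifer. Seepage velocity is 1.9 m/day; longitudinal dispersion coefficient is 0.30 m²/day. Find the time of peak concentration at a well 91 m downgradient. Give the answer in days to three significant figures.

47.8 days

For the 1D instantaneous-source solution, setting ∂C/∂t = 0 at fixed x gives v²t² + 2Dt − x² = 0, so t = (√(D² + v²x²) − D)/v².
√(D² + v²x²) = √(0.30² + 1.9² × 91²) = 172.9; v² = 3.61.
t = (172.9 − 0.30)/3.61 = 47.8 days (vs. the pure-advection estimate x/v = 47.9 d).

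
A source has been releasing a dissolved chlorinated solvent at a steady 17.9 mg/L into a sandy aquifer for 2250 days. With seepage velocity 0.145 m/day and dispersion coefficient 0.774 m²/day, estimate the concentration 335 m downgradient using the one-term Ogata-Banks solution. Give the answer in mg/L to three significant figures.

7.90 mg/L

For a continuous step input, C/C₀ ≈ ½·erfc((x−vt)/(2√(Dt))).
vt = 0.145 × 2250 = 326.25 m and 2√(Dt) = 2√(0.774 × 2250) = 83.46 m.
Argument (x−vt)/(2√(Dt)) = (335 − 326.25)/83.46 = 0.1048; ½·erfc(0.1048) = 0.4411.
C = 17.9 × 0.4411 = 7.90 mg/L.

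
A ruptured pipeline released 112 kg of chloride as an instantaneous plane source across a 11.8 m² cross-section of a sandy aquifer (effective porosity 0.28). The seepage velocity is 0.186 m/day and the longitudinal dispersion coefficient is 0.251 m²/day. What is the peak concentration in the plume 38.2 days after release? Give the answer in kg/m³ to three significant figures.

3.09 kg/m³

The peak of an instantaneous 1D plume sits at x = vt; there the Gaussian factor is 1 and C_max = M/(n_e·A·√(4πDt)), where n_e·A is the pore area the mass is dissolved in.
√(4πDt) = √(4π × 0.251 × 38.2) = 10.98 m, so C_max = 112/(0.28 × 11.8 × 10.98) = 3.09 kg/m³.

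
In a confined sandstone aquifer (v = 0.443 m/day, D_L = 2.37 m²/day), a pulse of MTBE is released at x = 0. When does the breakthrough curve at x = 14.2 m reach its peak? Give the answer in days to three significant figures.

22.2 days

For the 1D instantaneous-source solution, setting ∂C/∂t = 0 at fixed x gives v²t² + 2Dt − x² = 0, so t = (√(D² + v²x²) − D)/v².
√(D² + v²x²) = √(2.37² + 0.443² × 14.2²) = 6.722; v² = 0.196249.
t = (6.722 − 2.37)/0.196249 = 22.2 days (vs. the pure-advection estimate x/v = 32.1 d).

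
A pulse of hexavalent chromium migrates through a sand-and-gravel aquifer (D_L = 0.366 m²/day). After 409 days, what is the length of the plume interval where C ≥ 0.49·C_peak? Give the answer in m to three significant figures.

The plume is Gaussian with σ = √(2Dt) = √(2 × 0.366 × 409) = 17.30 m.
C/C_peak = exp(−Δx²/(2σ²)) = 0.49 ⇒ Δx = σ·√(−2 ln 0.49) = 17.30 × 1.194 = 20.66 m.
Width = 2Δx = 41.3 m.

41.3 m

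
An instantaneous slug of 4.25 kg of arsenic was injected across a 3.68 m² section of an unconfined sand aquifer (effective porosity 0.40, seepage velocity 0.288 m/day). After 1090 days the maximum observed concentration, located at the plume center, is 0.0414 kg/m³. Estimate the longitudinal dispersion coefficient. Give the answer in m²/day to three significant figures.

At the plume center C_max = M/(n_e·A·√(4πDt)), so D = M²/(4πt·(n_e·A·C_max)²).
n_e·A·C_max = 0.40 × 3.68 × 0.0414 = 0.06094 kg/m.
D = 4.25²/(4π × 1090 × 0.06094²) = 0.355 m²/day.

0.355 m²/day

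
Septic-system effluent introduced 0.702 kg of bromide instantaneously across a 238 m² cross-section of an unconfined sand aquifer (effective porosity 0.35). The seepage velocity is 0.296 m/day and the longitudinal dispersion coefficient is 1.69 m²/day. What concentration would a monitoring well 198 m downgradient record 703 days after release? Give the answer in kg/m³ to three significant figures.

For an instantaneous plane source, C(x,t) = M/(n_e·A·√(4πDt)) · exp(−(x−vt)²/(4Dt)), with n_e·A the pore (flow) area.
Plume center vt = 0.296 × 703 = 208.088 m, so the well at 198 m is 10.088 m upgradient of the peak.
√(4πDt) = 122.2 m, giving peak height M/(n_e·A·√(4πDt)) = 0.702/(0.35 × 238 × 122.2) = 6.896e-05 kg/m³.
(x−vt)²/(4Dt) = (-10.088)²/(4 × 1.69 × 703) = 0.02141; exp(−0.02141) = 0.9788.
C = 6.896e-05 × 0.9788 = 6.75e-05 kg/m³.

6.75e-05 kg/m³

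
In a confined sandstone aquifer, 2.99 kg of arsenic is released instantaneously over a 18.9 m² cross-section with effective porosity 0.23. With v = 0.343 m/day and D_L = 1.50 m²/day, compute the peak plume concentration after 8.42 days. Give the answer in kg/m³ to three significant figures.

The peak of an instantaneous 1D plume sits at x = vt; there the Gaussian factor is 1 and C_max = M/(n_e·A·√(4πDt)), where n_e·A is the pore area the mass is dissolved in.
√(4πDt) = √(4π × 1.50 × 8.42) = 12.60 m, so C_max = 2.99/(0.23 × 18.9 × 12.60) = 0.0546 kg/m³.

0.0546 kg/m³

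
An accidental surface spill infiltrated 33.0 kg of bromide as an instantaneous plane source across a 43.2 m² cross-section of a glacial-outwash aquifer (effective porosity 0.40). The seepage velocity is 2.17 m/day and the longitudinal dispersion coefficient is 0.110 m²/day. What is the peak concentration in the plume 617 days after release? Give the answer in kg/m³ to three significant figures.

0.0654 kg/m³

The peak of an instantaneous 1D plume sits at x = vt; there the Gaussian factor is 1 and C_max = M/(n_e·A·√(4πDt)), where n_e·A is the pore area the mass is dissolved in.
√(4πDt) = √(4π × 0.110 × 617) = 29.20 m, so C_max = 33.0/(0.40 × 43.2 × 29.20) = 0.0654 kg/m³.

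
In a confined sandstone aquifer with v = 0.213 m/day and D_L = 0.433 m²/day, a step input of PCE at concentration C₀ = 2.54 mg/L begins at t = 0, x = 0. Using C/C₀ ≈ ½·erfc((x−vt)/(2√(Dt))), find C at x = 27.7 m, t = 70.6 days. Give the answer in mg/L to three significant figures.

0.134 mg/L

For a continuous step input, C/C₀ ≈ ½·erfc((x−vt)/(2√(Dt))).
vt = 0.213 × 70.6 = 15.0378 m and 2√(Dt) = 2√(0.433 × 70.6) = 11.06 m.
Argument (x−vt)/(2√(Dt)) = (27.7 − 15.0378)/11.06 = 1.145; ½·erfc(1.145) = 0.05269.
C = 2.54 × 0.05269 = 0.134 mg/L.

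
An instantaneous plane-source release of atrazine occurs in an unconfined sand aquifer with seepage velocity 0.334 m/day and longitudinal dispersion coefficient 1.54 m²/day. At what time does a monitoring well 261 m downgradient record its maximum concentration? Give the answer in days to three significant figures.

768 days

For the 1D instantaneous-source solution, setting ∂C/∂t = 0 at fixed x gives v²t² + 2Dt − x² = 0, so t = (√(D² + v²x²) − D)/v².
√(D² + v²x²) = √(1.54² + 0.334² × 261²) = 87.19; v² = 0.111556.
t = (87.19 − 1.54)/0.111556 = 768 days (vs. the pure-advection estimate x/v = 781 d).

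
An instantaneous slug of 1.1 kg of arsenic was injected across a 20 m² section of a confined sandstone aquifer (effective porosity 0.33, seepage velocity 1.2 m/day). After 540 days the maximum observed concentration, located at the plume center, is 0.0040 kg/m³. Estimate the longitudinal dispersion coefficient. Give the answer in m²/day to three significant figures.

0.256 m²/day

At the plume center C_max = M/(n_e·A·√(4πDt)), so D = M²/(4πt·(n_e·A·C_max)²).
n_e·A·C_max = 0.33 × 20 × 0.0040 = 0.02640 kg/m.
D = 1.1²/(4π × 540 × 0.02640²) = 0.256 m²/day.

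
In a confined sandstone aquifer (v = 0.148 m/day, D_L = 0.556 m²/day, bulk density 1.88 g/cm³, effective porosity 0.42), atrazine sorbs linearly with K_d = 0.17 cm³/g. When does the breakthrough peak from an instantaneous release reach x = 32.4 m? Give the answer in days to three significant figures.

343 days

Retardation factor R = 1 + ρ_b·K_d/n = 1 + 1.88 × 0.17/0.42 = 1.761.
Sorption retards both mechanisms: v_R = v/R = 0.08404 m/day, D_R = D/R = 0.3157 m²/day.
Peak time from v_R²t² + 2D_R t − x² = 0: t = (√(D_R² + v_R²x²) − D_R)/v_R².
√(D_R² + v_R²x²) = √(0.3157² + 0.08404² × 32.4²) = 2.741; v_R² = 0.007063.
t = (2.741 − 0.3157)/0.007063 = 343 days.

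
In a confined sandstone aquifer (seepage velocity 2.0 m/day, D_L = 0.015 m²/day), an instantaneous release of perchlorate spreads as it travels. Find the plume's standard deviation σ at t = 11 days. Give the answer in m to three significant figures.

0.574 m

Dispersive spreading gives a Gaussian with σ² = 2Dt; advection only shifts the center.
σ = √(2 × 0.015 × 11) = 0.574 m.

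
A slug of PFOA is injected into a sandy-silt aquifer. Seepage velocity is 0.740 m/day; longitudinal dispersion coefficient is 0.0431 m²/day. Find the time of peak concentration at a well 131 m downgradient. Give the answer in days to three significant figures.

For the 1D instantaneous-source solution, setting ∂C/∂t = 0 at fixed x gives v²t² + 2Dt − x² = 0, so t = (√(D² + v²x²) − D)/v².
√(D² + v²x²) = √(0.0431² + 0.740² × 131²) = 96.94; v² = 0.5476.
t = (96.94 − 0.0431)/0.5476 = 177 days (vs. the pure-advection estimate x/v = 177 d).

177 days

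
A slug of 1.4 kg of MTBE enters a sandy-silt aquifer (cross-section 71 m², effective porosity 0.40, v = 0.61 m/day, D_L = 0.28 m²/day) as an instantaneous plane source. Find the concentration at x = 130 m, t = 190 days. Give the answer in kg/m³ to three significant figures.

For an instantaneous plane source, C(x,t) = M/(n_e·A·√(4πDt)) · exp(−(x−vt)²/(4Dt)), with n_e·A the pore (flow) area.
Plume center vt = 0.61 × 190 = 115.9 m, so the well at 130 m is 14.1 m downgradient of the peak.
√(4πDt) = 25.86 m, giving peak height M/(n_e·A·√(4πDt)) = 1.4/(0.40 × 71 × 25.86) = 0.001906 kg/m³.
(x−vt)²/(4Dt) = (14.1)²/(4 × 0.28 × 190) = 0.9343; exp(−0.9343) = 0.3929.
C = 0.001906 × 0.3929 = 0.000749 kg/m³.

0.000749 kg/m³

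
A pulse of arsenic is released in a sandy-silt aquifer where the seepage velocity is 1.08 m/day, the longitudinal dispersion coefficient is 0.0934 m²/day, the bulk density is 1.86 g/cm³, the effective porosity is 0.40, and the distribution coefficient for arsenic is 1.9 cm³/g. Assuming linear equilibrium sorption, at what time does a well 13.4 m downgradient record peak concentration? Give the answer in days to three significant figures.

121 days

Retardation factor R = 1 + ρ_b·K_d/n = 1 + 1.86 × 1.9/0.40 = 9.835.
Sorption retards both mechanisms: v_R = v/R = 0.1098 m/day, D_R = D/R = 0.009497 m²/day.
Peak time from v_R²t² + 2D_R t − x² = 0: t = (√(D_R² + v_R²x²) − D_R)/v_R².
√(D_R² + v_R²x²) = √(0.009497² + 0.1098² × 13.4²) = 1.471; v_R² = 0.01206.
t = (1.471 − 0.009497)/0.01206 = 121 days.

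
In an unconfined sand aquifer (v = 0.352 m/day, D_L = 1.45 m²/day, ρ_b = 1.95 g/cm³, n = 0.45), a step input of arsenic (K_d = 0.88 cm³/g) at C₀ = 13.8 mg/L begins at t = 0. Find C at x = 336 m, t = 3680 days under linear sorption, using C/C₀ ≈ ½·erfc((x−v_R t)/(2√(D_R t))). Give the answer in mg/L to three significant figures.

1.07 mg/L

Retardation factor R = 1 + ρ_b·K_d/n = 1 + 1.95 × 0.88/0.45 = 4.813.
Sorption retards both mechanisms: v_R = v/R = 0.07314 m/day, D_R = D/R = 0.3013 m²/day.
v_R·t = 0.07314 × 3680 = 269.1552 m; 2√(D_R t) = 66.60 m; argument = (336 − 269.1552)/66.60 = 1.004.
C = C₀ × ½·erfc(1.004) = 13.8 × 0.07782 = 1.07 mg/L.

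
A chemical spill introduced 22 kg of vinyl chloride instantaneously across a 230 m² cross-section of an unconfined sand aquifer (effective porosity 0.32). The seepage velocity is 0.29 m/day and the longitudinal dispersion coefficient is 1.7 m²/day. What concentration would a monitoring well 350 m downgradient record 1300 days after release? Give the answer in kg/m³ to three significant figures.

For an instantaneous plane source, C(x,t) = M/(n_e·A·√(4πDt)) · exp(−(x−vt)²/(4Dt)), with n_e·A the pore (flow) area.
Plume center vt = 0.29 × 1300 = 377 m, so the well at 350 m is 27 m upgradient of the peak.
√(4πDt) = 166.6 m, giving peak height M/(n_e·A·√(4πDt)) = 22/(0.32 × 230 × 166.6) = 0.001794 kg/m³.
(x−vt)²/(4Dt) = (-27)²/(4 × 1.7 × 1300) = 0.08247; exp(−0.08247) = 0.9208.
C = 0.001794 × 0.9208 = 0.00165 kg/m³.

0.00165 kg/m³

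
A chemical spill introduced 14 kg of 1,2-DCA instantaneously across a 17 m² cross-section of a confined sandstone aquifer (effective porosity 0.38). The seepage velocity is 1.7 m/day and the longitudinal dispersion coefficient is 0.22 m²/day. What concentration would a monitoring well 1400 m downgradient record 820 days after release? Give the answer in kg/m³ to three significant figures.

0.0433 kg/m³

For an instantaneous plane source, C(x,t) = M/(n_e·A·√(4πDt)) · exp(−(x−vt)²/(4Dt)), with n_e·A the pore (flow) area.
Plume center vt = 1.7 × 820 = 1394 m, so the well at 1400 m is 6 m downgradient of the peak.
√(4πDt) = 47.61 m, giving peak height M/(n_e·A·√(4πDt)) = 14/(0.38 × 17 × 47.61) = 0.04552 kg/m³.
(x−vt)²/(4Dt) = (6)²/(4 × 0.22 × 820) = 0.04989; exp(−0.04989) = 0.9513.
C = 0.04552 × 0.9513 = 0.0433 kg/m³.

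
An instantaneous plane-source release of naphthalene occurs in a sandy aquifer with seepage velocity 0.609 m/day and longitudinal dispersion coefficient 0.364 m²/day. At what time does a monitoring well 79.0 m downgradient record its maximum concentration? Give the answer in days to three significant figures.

129 days

For the 1D instantaneous-source solution, setting ∂C/∂t = 0 at fixed x gives v²t² + 2Dt − x² = 0, so t = (√(D² + v²x²) − D)/v².
√(D² + v²x²) = √(0.364² + 0.609² × 79.0²) = 48.11; v² = 0.370881.
t = (48.11 − 0.364)/0.370881 = 129 days (vs. the pure-advection estimate x/v = 130 d).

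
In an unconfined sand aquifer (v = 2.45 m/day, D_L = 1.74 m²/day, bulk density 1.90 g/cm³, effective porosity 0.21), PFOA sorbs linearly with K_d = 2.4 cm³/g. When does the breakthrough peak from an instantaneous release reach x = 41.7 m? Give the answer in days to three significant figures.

Retardation factor R = 1 + ρ_b·K_d/n = 1 + 1.90 × 2.4/0.21 = 22.71.
Sorption retards both mechanisms: v_R = v/R = 0.1079 m/day, D_R = D/R = 0.07662 m²/day.
Peak time from v_R²t² + 2D_R t − x² = 0: t = (√(D_R² + v_R²x²) − D_R)/v_R².
√(D_R² + v_R²x²) = √(0.07662² + 0.1079² × 41.7²) = 4.500; v_R² = 0.01164.
t = (4.500 − 0.07662)/0.01164 = 380 days.

380 days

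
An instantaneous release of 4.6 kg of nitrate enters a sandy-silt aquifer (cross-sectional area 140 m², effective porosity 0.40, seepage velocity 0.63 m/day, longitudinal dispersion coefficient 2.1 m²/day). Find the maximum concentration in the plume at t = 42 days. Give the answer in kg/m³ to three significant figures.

0.00247 kg/m³

The peak of an instantaneous 1D plume sits at x = vt; there the Gaussian factor is 1 and C_max = M/(n_e·A·√(4πDt)), where n_e·A is the pore area the mass is dissolved in.
√(4πDt) = √(4π × 2.1 × 42) = 33.29 m, so C_max = 4.6/(0.40 × 140 × 33.29) = 0.00247 kg/m³.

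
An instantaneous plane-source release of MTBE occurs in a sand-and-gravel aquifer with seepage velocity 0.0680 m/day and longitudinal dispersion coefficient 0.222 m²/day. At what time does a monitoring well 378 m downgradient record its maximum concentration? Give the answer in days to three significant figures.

For the 1D instantaneous-source solution, setting ∂C/∂t = 0 at fixed x gives v²t² + 2Dt − x² = 0, so t = (√(D² + v²x²) − D)/v².
√(D² + v²x²) = √(0.222² + 0.0680² × 378²) = 25.70; v² = 0.004624.
t = (25.70 − 0.222)/0.004624 = 5510 days (vs. the pure-advection estimate x/v = 5560 d).

5510 days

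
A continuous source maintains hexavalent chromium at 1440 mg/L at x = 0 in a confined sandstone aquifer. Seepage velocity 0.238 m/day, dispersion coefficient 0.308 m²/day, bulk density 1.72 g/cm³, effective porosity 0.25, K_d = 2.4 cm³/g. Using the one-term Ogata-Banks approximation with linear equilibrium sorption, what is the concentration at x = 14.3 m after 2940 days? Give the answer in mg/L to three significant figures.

Retardation factor R = 1 + ρ_b·K_d/n = 1 + 1.72 × 2.4/0.25 = 17.51.
Sorption retards both mechanisms: v_R = v/R = 0.01359 m/day, D_R = D/R = 0.01759 m²/day.
v_R·t = 0.01359 × 2940 = 39.9546 m; 2√(D_R t) = 14.38 m; argument = (14.3 − 39.9546)/14.38 = -1.784.
C = C₀ × ½·erfc(-1.784) = 1440 × 0.9942 = 1430 mg/L.

1430 mg/L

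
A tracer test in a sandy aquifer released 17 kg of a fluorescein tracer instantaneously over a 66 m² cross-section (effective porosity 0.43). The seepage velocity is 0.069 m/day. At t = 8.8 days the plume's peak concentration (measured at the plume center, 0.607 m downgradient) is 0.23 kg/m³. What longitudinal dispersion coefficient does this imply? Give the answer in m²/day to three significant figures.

0.0613 m²/day

At the plume center C_max = M/(n_e·A·√(4πDt)), so D = M²/(4πt·(n_e·A·C_max)²).
n_e·A·C_max = 0.43 × 66 × 0.23 = 6.527 kg/m.
D = 17²/(4π × 8.8 × 6.527²) = 0.0613 m²/day.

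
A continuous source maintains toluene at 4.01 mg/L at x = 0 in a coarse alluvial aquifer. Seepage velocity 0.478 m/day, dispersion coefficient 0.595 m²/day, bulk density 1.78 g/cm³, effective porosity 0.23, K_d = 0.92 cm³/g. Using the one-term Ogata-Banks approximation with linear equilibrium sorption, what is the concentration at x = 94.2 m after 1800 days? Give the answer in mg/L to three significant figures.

Retardation factor R = 1 + ρ_b·K_d/n = 1 + 1.78 × 0.92/0.23 = 8.120.
Sorption retards both mechanisms: v_R = v/R = 0.05887 m/day, D_R = D/R = 0.07328 m²/day.
v_R·t = 0.05887 × 1800 = 105.966 m; 2√(D_R t) = 22.97 m; argument = (94.2 − 105.966)/22.97 = -0.5122.
C = C₀ × ½·erfc(-0.5122) = 4.01 × 0.7656 = 3.07 mg/L.

3.07 mg/L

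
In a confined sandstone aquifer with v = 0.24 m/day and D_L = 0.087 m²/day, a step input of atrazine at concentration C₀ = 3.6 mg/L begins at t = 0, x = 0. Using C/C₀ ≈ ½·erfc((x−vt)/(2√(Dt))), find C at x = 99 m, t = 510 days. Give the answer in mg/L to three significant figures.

3.58 mg/L

For a continuous step input, C/C₀ ≈ ½·erfc((x−vt)/(2√(Dt))).
vt = 0.24 × 510 = 122.4 m and 2√(Dt) = 2√(0.087 × 510) = 13.32 m.
Argument (x−vt)/(2√(Dt)) = (99 − 122.4)/13.32 = -1.757; ½·erfc(-1.757) = 0.9935.
C = 3.6 × 0.9935 = 3.58 mg/L.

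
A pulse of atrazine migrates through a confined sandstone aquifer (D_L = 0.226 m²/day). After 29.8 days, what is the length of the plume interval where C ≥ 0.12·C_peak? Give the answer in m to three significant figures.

The plume is Gaussian with σ = √(2Dt) = √(2 × 0.226 × 29.8) = 3.670 m.
C/C_peak = exp(−Δx²/(2σ²)) = 0.12 ⇒ Δx = σ·√(−2 ln 0.12) = 3.670 × 2.059 = 7.557 m.
Width = 2Δx = 15.1 m.

15.1 m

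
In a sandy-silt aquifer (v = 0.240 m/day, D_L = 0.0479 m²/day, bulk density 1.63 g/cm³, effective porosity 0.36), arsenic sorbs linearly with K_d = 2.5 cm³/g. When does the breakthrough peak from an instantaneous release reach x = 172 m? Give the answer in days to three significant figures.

Retardation factor R = 1 + ρ_b·K_d/n = 1 + 1.63 × 2.5/0.36 = 12.32.
Sorption retards both mechanisms: v_R = v/R = 0.01948 m/day, D_R = D/R = 0.003888 m²/day.
Peak time from v_R²t² + 2D_R t − x² = 0: t = (√(D_R² + v_R²x²) − D_R)/v_R².
√(D_R² + v_R²x²) = √(0.003888² + 0.01948² × 172²) = 3.351; v_R² = 0.0003795.
t = (3.351 − 0.003888)/0.0003795 = 8820 days.

8820 days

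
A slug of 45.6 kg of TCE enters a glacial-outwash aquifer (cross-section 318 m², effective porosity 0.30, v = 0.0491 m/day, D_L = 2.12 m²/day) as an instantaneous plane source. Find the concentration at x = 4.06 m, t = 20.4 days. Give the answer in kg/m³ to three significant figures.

0.0194 kg/m³

For an instantaneous plane source, C(x,t) = M/(n_e·A·√(4πDt)) · exp(−(x−vt)²/(4Dt)), with n_e·A the pore (flow) area.
Plume center vt = 0.0491 × 20.4 = 1.00164 m, so the well at 4.06 m is 3.05836 m downgradient of the peak.
√(4πDt) = 23.31 m, giving peak height M/(n_e·A·√(4πDt)) = 45.6/(0.30 × 318 × 23.31) = 0.02051 kg/m³.
(x−vt)²/(4Dt) = (3.05836)²/(4 × 2.12 × 20.4) = 0.05407; exp(−0.05407) = 0.9474.
C = 0.02051 × 0.9474 = 0.0194 kg/m³.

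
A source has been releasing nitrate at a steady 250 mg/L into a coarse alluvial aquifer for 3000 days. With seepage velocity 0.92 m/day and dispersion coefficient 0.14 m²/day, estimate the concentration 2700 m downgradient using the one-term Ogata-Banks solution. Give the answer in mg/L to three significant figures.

For a continuous step input, C/C₀ ≈ ½·erfc((x−vt)/(2√(Dt))).
vt = 0.92 × 3000 = 2760 m and 2√(Dt) = 2√(0.14 × 3000) = 40.99 m.
Argument (x−vt)/(2√(Dt)) = (2700 − 2760)/40.99 = -1.464; ½·erfc(-1.464) = 0.9808.
C = 250 × 0.9808 = 245 mg/L.

245 mg/L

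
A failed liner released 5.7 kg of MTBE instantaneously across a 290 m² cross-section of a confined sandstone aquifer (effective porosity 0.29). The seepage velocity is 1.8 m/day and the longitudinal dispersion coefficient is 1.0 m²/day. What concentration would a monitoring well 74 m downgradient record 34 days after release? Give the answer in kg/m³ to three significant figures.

0.000983 kg/m³

For an instantaneous plane source, C(x,t) = M/(n_e·A·√(4πDt)) · exp(−(x−vt)²/(4Dt)), with n_e·A the pore (flow) area.
Plume center vt = 1.8 × 34 = 61.2 m, so the well at 74 m is 12.8 m downgradient of the peak.
√(4πDt) = 20.67 m, giving peak height M/(n_e·A·√(4πDt)) = 5.7/(0.29 × 290 × 20.67) = 0.003279 kg/m³.
(x−vt)²/(4Dt) = (12.8)²/(4 × 1.0 × 34) = 1.205; exp(−1.205) = 0.2997.
C = 0.003279 × 0.2997 = 0.000983 kg/m³.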